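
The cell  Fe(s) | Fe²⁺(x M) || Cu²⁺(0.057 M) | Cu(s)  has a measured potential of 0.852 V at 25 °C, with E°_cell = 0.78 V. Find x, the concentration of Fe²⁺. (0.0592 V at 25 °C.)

From the Nernst equation, log Q = n(E° − E)/0.0592 = 2(0.78 − 0.852)/0.0592 = -2.432, so Q = 0.00369.
With Q = [Fe²⁺]/[Cu²⁺] and the known concentrations, [Fe²⁺] in the numerator gives [Fe²⁺] = 2.1 × 10^-4 M.

2.1 × 10^-4 M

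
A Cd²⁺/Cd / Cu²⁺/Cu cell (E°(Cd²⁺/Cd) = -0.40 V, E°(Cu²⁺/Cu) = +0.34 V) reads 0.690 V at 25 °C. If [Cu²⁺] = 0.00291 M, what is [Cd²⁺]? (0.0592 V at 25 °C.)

0.14 M

From the Nernst equation, log Q = n(E° − E)/0.0592 = 2(0.74 − 0.690)/0.0592 = 1.689, so Q = 48.9.
With Q = [Cd²⁺]/[Cu²⁺] and the known concentrations, [Cd²⁺] in the numerator gives [Cd²⁺] = 0.14 M.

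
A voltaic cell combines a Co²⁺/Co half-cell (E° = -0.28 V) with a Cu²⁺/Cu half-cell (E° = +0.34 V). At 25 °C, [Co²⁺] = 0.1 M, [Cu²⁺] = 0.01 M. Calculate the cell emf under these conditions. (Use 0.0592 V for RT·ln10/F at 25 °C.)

The Cu²⁺/Cu couple has the higher reduction potential and acts as the cathode, so E°_cell = +0.34 − (-0.28) = 0.62 V.
Balancing electrons gives n = 2; the reaction quotient is Q = [Co²⁺]/[Cu²⁺] = 10.0.
At 25 °C, E = E° − (0.0592/n) log Q = 0.62 − (0.0592/2)(1.000) = 0.620 − 0.030 = 0.590 V.

0.590 V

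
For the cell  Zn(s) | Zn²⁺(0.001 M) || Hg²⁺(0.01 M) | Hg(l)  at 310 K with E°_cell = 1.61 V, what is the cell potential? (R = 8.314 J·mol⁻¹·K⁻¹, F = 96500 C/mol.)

1.64 V

Balancing electrons gives n = 2; the reaction quotient is Q = [Zn²⁺]/[Hg²⁺] = 0.100.
E = E° − (RT/nF) ln Q = 1.61 − (8.314×310)/(2×96500) × (-2.303) = 1.610 + 0.031 = 1.641 V.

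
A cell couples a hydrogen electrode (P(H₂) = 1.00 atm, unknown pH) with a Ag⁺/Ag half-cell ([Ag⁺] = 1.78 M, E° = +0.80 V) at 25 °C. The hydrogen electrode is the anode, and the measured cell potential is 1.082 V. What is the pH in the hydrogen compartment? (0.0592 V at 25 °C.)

pH = 4.51

E°_cell = 0.80 V and n = 2.
log Q = n(E° − E)/0.0592 = 2×(0.80 − 1.082)/0.0592 = -9.527.
With Q = [H⁺]^2 / ([Ag⁺]^2·P(H₂)), solving for [H⁺] gives log[H⁺] = -4.513, so pH = 4.51.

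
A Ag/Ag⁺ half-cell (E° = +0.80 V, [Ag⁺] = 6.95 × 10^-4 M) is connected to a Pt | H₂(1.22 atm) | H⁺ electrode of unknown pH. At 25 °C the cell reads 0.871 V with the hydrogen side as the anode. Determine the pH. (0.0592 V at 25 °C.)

pH = 4.31

E°_cell = 0.80 V and n = 2.
log Q = n(E° − E)/0.0592 = 2×(0.80 − 0.871)/0.0592 = -2.399.
With Q = [H⁺]^2 / ([Ag⁺]^2·P(H₂)), solving for [H⁺] gives log[H⁺] = -4.314, so pH = 4.31.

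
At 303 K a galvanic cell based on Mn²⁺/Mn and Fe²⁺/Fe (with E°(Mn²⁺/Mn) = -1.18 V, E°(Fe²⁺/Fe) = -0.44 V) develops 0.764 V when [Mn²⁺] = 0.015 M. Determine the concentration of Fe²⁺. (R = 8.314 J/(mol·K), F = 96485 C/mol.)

0.094 M

From the Nernst equation, ln Q = nF(E° − E)/RT = 2×96485×(0.74 − 0.764)/(8.314×303) = -1.838, so Q = 0.159.
With Q = [Mn²⁺]/[Fe²⁺] and the known concentrations, [Fe²⁺] in the denominator gives [Fe²⁺] = 0.094 M.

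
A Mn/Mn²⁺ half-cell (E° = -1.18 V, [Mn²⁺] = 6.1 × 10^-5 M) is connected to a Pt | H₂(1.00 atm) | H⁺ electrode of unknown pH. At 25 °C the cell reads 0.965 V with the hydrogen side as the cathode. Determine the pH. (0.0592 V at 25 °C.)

E°_cell = 1.18 V and n = 2.
log Q = n(E° − E)/0.0592 = 2×(1.18 − 0.965)/0.0592 = 7.264.
With Q = [Mn²⁺]·P(H₂) / [H⁺]^2, solving for [H⁺] gives log[H⁺] = -5.739, so pH = 5.74.

pH = 5.74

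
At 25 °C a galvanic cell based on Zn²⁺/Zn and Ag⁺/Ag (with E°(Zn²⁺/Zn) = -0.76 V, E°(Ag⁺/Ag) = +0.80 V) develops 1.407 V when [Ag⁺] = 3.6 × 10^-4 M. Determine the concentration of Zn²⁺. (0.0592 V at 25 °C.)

From the Nernst equation, log Q = n(E° − E)/0.0592 = 2(1.56 − 1.407)/0.0592 = 5.169, so Q = 1.48 × 10^5.
With Q = [Zn²⁺]/[Ag⁺]^2 and the known concentrations, [Zn²⁺] in the numerator gives [Zn²⁺] = 0.019 M.

0.019 M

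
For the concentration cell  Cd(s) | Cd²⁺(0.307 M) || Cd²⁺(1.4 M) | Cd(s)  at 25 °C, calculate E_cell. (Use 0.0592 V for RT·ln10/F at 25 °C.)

0.020 V

Both half-cells are Cd²⁺/Cd, so E°_cell = 0. The concentrated side is the cathode; the cell reaction moves Cd²⁺ from high to low concentration with n = 2.
Q = [Cd²⁺]_dilute/[Cd²⁺]_conc = 0.307/1.4 = 0.219.
E = 0 − (0.0592/2) log Q = −(0.0592/2)(-0.659) = 0.0195 V.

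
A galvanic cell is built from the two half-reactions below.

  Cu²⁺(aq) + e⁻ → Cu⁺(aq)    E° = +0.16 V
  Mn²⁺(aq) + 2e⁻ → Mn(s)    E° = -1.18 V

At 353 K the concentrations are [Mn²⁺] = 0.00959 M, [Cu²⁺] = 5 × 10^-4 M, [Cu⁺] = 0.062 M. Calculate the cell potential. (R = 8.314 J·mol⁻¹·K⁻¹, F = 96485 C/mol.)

1.26 V

The Cu²⁺/Cu⁺ couple has the higher reduction potential and acts as the cathode, so E°_cell = +0.16 − (-1.18) = 1.34 V.
Balancing electrons gives n = 2; the reaction quotient is Q = [Mn²⁺]·[Cu⁺]^2/[Cu²⁺]^2 = 147.
E = E° − (RT/nF) ln Q = 1.34 − (8.314×353)/(2×96485) × (4.994) = 1.340 − 0.076 = 1.264 V.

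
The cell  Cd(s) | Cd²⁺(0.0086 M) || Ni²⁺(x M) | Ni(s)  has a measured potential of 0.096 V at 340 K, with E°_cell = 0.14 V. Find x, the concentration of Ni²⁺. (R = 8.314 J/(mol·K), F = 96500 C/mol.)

4.3 × 10^-4 M

From the Nernst equation, ln Q = nF(E° − E)/RT = 2×96500×(0.14 − 0.096)/(8.314×340) = 3.004, so Q = 20.2.
With Q = [Cd²⁺]/[Ni²⁺] and the known concentrations, [Ni²⁺] in the denominator gives [Ni²⁺] = 4.3 × 10^-4 M.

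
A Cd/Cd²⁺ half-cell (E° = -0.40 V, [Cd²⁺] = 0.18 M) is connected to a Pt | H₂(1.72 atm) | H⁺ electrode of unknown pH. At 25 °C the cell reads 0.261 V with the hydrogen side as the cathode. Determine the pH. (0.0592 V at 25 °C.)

pH = 2.60

E°_cell = 0.40 V and n = 2.
log Q = n(E° − E)/0.0592 = 2×(0.40 − 0.261)/0.0592 = 4.696.
With Q = [Cd²⁺]·P(H₂) / [H⁺]^2, solving for [H⁺] gives log[H⁺] = -2.603, so pH = 2.60.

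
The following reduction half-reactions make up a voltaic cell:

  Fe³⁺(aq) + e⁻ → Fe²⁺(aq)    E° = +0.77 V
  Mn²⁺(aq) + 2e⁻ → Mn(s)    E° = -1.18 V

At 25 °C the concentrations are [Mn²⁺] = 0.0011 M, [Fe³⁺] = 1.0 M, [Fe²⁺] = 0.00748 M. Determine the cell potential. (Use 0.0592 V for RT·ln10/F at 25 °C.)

2.16 V

The Fe³⁺/Fe²⁺ couple has the higher reduction potential and acts as the cathode, so E°_cell = +0.77 − (-1.18) = 1.95 V.
Balancing electrons gives n = 2; the reaction quotient is Q = [Mn²⁺]·[Fe²⁺]^2/[Fe³⁺]^2 = 6.15 × 10^-8.
At 25 °C, E = E° − (0.0592/n) log Q = 1.95 − (0.0592/2)(-7.211) = 1.950 + 0.213 = 2.163 V.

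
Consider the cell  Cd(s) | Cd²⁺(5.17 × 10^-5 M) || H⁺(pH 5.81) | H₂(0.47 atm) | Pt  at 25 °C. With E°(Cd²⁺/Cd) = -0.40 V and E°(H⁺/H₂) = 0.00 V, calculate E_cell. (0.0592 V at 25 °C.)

0.19 V

The hydrogen couple is the cathode, so E°_cell = 0.40 V; n = 2.
[H⁺] = 10^(−5.81) = 1.5 × 10^-6 M, and Q = [Cd²⁺]·P(H₂) / [H⁺]^2 = 1.01 × 10^7.
E = E° − (0.0592/2) log Q = 0.40 − (0.0592/2)(7.006) = 0.193 V.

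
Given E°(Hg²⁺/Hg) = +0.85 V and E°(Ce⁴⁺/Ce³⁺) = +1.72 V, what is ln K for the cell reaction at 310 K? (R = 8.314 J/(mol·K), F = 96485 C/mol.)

ln K = 65.1

E°_cell = +1.72 − (+0.85) = 0.87 V, with n = 2 electrons transferred.
At equilibrium E = 0, so the Nernst equation gives ln K = nFE°/RT = (2)(96485)(0.87)/((8.314)(310)) = 65.14.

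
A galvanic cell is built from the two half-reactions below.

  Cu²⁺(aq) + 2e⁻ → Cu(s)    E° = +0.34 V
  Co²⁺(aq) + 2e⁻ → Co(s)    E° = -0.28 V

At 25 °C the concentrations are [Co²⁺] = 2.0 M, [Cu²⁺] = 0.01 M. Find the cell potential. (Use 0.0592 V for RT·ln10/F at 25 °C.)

The Cu²⁺/Cu couple has the higher reduction potential and acts as the cathode, so E°_cell = +0.34 − (-0.28) = 0.62 V.
Balancing electrons gives n = 2; the reaction quotient is Q = [Co²⁺]/[Cu²⁺] = 200.
At 25 °C, E = E° − (0.0592/n) log Q = 0.62 − (0.0592/2)(2.301) = 0.620 − 0.068 = 0.552 V.

0.552 V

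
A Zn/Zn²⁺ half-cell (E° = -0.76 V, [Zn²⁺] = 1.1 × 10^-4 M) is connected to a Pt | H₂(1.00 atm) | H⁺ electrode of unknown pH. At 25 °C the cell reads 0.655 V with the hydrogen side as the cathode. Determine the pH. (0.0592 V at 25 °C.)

E°_cell = 0.76 V and n = 2.
log Q = n(E° − E)/0.0592 = 2×(0.76 − 0.655)/0.0592 = 3.547.
With Q = [Zn²⁺]·P(H₂) / [H⁺]^2, solving for [H⁺] gives log[H⁺] = -3.753, so pH = 3.75.

pH = 3.75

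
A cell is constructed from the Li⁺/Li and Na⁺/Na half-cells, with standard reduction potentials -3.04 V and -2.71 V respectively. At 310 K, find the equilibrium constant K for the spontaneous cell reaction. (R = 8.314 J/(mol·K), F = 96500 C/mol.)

E°_cell = -2.71 − (-3.04) = 0.33 V, with n = 1 electron transferred.
At equilibrium E = 0, so the Nernst equation gives ln K = nFE°/RT = (1)(96500)(0.33)/((8.314)(310)) = 12.36.
K = e^12.36 = 2.3 × 10^5.

2.3 × 10^5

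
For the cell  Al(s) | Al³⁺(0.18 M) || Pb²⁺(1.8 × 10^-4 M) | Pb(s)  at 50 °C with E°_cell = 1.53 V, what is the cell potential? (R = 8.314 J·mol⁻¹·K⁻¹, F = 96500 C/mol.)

Balancing electrons gives n = 6; the reaction quotient is Q = [Al³⁺]^2/[Pb²⁺]^3 = 5.56 × 10^9.
E = E° − (RT/nF) ln Q = 1.53 − (8.314×323)/(6×96500) × (22.438) = 1.530 − 0.104 = 1.426 V.

1.43 V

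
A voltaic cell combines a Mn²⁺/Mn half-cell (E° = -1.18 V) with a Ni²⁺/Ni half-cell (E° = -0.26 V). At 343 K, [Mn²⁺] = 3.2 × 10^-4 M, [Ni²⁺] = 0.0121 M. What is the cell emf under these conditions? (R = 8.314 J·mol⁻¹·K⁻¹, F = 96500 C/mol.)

The Ni²⁺/Ni couple has the higher reduction potential and acts as the cathode, so E°_cell = -0.26 − (-1.18) = 0.92 V.
Balancing electrons gives n = 2; the reaction quotient is Q = [Mn²⁺]/[Ni²⁺] = 0.0264.
E = E° − (RT/nF) ln Q = 0.92 − (8.314×343)/(2×96500) × (-3.633) = 0.920 + 0.054 = 0.974 V.

0.974 V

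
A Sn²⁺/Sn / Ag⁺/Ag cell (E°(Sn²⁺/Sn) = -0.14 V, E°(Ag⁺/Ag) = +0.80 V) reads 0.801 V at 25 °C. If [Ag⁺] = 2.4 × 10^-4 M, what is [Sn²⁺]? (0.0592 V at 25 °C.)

From the Nernst equation, log Q = n(E° − E)/0.0592 = 2(0.94 − 0.801)/0.0592 = 4.696, so Q = 4.97 × 10^4.
With Q = [Sn²⁺]/[Ag⁺]^2 and the known concentrations, [Sn²⁺] in the numerator gives [Sn²⁺] = 0.0029 M.

0.0029 M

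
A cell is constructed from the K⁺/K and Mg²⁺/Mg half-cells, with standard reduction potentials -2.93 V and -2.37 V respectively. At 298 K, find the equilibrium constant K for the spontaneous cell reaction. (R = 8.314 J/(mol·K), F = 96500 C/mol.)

E°_cell = -2.37 − (-2.93) = 0.56 V, with n = 2 electrons transferred.
At equilibrium E = 0, so the Nernst equation gives ln K = nFE°/RT = (2)(96500)(0.56)/((8.314)(298)) = 43.62.
K = e^43.62 = 8.8 × 10^18.

8.8 × 10^18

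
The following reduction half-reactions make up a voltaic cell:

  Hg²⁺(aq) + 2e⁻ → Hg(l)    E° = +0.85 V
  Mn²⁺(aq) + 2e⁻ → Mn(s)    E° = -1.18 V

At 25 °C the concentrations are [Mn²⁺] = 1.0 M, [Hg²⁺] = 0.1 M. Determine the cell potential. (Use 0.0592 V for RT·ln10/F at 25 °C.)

2.00 V

The Hg²⁺/Hg couple has the higher reduction potential and acts as the cathode, so E°_cell = +0.85 − (-1.18) = 2.03 V.
Balancing electrons gives n = 2; the reaction quotient is Q = [Mn²⁺]/[Hg²⁺] = 10.0.
At 25 °C, E = E° − (0.0592/n) log Q = 2.03 − (0.0592/2)(1.000) = 2.030 − 0.030 = 2.000 V.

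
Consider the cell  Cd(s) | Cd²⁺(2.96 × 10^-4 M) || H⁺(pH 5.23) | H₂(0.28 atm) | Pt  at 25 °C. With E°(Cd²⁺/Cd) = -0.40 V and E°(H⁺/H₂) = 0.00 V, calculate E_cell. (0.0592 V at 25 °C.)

0.21 V

The hydrogen couple is the cathode, so E°_cell = 0.40 V; n = 2.
[H⁺] = 10^(−5.23) = 5.9 × 10^-6 M, and Q = [Cd²⁺]·P(H₂) / [H⁺]^2 = 2.39 × 10^6.
E = E° − (0.0592/2) log Q = 0.40 − (0.0592/2)(6.378) = 0.211 V.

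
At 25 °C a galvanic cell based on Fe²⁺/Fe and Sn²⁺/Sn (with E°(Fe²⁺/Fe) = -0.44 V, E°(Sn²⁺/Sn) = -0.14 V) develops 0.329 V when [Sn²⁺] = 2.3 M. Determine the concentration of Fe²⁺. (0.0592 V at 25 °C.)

0.24 M

From the Nernst equation, log Q = n(E° − E)/0.0592 = 2(0.30 − 0.329)/0.0592 = -0.980, so Q = 0.105.
With Q = [Fe²⁺]/[Sn²⁺] and the known concentrations, [Fe²⁺] in the numerator gives [Fe²⁺] = 0.24 M.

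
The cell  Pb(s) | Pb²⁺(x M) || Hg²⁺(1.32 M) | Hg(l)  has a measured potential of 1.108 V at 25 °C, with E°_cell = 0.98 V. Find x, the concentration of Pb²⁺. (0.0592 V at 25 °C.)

From the Nernst equation, log Q = n(E° − E)/0.0592 = 2(0.98 − 1.108)/0.0592 = -4.324, so Q = 4.74 × 10^-5.
With Q = [Pb²⁺]/[Hg²⁺] and the known concentrations, [Pb²⁺] in the numerator gives [Pb²⁺] = 6.3 × 10^-5 M.

6.3 × 10^-5 M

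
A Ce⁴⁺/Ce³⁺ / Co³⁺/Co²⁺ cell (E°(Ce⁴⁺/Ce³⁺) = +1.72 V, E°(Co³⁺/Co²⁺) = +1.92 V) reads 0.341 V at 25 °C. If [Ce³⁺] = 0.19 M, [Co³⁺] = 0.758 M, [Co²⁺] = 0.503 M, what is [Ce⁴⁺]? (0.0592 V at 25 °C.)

From the Nernst equation, log Q = n(E° − E)/0.0592 = 1(0.20 − 0.341)/0.0592 = -2.382, so Q = 0.00415.
With Q = [Ce⁴⁺]·[Co²⁺]/([Ce³⁺]·[Co³⁺]) and the known concentrations, [Ce⁴⁺] in the numerator gives [Ce⁴⁺] = 0.0012 M.

0.0012 M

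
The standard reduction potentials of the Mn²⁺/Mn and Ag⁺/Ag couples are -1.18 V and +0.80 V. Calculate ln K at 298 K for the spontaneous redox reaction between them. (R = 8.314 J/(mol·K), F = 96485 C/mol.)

ln K = 154.2

E°_cell = +0.80 − (-1.18) = 1.98 V, with n = 2 electrons transferred.
At equilibrium E = 0, so the Nernst equation gives ln K = nFE°/RT = (2)(96485)(1.98)/((8.314)(298)) = 154.22.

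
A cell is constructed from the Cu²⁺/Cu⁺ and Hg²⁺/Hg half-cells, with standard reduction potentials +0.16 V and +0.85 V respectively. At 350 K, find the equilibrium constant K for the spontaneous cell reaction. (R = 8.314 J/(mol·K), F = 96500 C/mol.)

E°_cell = +0.85 − (+0.16) = 0.69 V, with n = 2 electrons transferred.
At equilibrium E = 0, so the Nernst equation gives ln K = nFE°/RT = (2)(96500)(0.69)/((8.314)(350)) = 45.76.
K = e^45.76 = 7.5 × 10^19.

7.5 × 10^19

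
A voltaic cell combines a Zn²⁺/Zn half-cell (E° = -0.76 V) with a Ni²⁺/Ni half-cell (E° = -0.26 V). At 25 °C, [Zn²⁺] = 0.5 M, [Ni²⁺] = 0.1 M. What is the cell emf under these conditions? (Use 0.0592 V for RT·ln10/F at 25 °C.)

The Ni²⁺/Ni couple has the higher reduction potential and acts as the cathode, so E°_cell = -0.26 − (-0.76) = 0.50 V.
Balancing electrons gives n = 2; the reaction quotient is Q = [Zn²⁺]/[Ni²⁺] = 5.00.
At 25 °C, E = E° − (0.0592/n) log Q = 0.50 − (0.0592/2)(0.699) = 0.500 − 0.021 = 0.479 V.

0.479 V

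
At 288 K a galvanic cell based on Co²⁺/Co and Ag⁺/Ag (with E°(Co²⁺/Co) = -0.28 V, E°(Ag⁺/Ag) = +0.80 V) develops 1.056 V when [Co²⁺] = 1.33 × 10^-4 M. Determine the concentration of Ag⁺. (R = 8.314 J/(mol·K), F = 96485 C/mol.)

From the Nernst equation, ln Q = nF(E° − E)/RT = 2×96485×(1.08 − 1.056)/(8.314×288) = 1.934, so Q = 6.92.
With Q = [Co²⁺]/[Ag⁺]^2 and the known concentrations, [Ag⁺]^2 in the denominator gives [Ag⁺] = 0.0044 M.

0.0044 M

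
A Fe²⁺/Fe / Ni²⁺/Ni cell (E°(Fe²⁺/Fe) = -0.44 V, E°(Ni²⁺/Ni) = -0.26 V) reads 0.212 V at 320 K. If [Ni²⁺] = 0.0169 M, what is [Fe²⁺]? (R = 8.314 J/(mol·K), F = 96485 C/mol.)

0.0017 M

From the Nernst equation, ln Q = nF(E° − E)/RT = 2×96485×(0.18 − 0.212)/(8.314×320) = -2.321, so Q = 0.0982.
With Q = [Fe²⁺]/[Ni²⁺] and the known concentrations, [Fe²⁺] in the numerator gives [Fe²⁺] = 0.0017 M.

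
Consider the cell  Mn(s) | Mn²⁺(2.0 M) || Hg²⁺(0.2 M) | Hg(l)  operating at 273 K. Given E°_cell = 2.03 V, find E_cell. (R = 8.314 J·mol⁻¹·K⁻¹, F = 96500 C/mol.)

Balancing electrons gives n = 2; the reaction quotient is Q = [Mn²⁺]/[Hg²⁺] = 10.0.
E = E° − (RT/nF) ln Q = 2.03 − (8.314×273)/(2×96500) × (2.303) = 2.030 − 0.027 = 2.003 V.

2.00 V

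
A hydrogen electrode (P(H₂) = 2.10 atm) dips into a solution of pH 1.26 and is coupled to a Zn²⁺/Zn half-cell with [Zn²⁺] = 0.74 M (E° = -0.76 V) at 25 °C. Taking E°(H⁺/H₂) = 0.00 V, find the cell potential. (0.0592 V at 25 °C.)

The hydrogen couple is the cathode, so E°_cell = 0.76 V; n = 2.
[H⁺] = 10^(−1.26) = 0.055 M, and Q = [Zn²⁺]·P(H₂) / [H⁺]^2 = 515.
E = E° − (0.0592/2) log Q = 0.76 − (0.0592/2)(2.711) = 0.680 V.

0.68 V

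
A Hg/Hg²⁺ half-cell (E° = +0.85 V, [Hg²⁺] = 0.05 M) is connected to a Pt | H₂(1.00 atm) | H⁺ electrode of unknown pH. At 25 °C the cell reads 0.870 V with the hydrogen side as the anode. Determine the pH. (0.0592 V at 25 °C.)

pH = 0.99

E°_cell = 0.85 V and n = 2.
log Q = n(E° − E)/0.0592 = 2×(0.85 − 0.870)/0.0592 = -0.676.
With Q = [H⁺]^2 / ([Hg²⁺]·P(H₂)), solving for [H⁺] gives log[H⁺] = -0.988, so pH = 0.99.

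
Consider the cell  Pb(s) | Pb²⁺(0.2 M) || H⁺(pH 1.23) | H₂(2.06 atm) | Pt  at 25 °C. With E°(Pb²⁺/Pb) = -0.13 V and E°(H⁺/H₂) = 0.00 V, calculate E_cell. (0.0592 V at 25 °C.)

0.069 V

The hydrogen couple is the cathode, so E°_cell = 0.13 V; n = 2.
[H⁺] = 10^(−1.23) = 0.059 M, and Q = [Pb²⁺]·P(H₂) / [H⁺]^2 = 119.
E = E° − (0.0592/2) log Q = 0.13 − (0.0592/2)(2.075) = 0.069 V.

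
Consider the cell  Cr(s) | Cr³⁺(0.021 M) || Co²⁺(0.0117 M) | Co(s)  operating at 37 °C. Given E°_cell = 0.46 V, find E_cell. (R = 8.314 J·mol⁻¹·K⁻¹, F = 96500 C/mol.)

0.435 V

Balancing electrons gives n = 6; the reaction quotient is Q = [Cr³⁺]^2/[Co²⁺]^3 = 275.
E = E° − (RT/nF) ln Q = 0.46 − (8.314×310)/(6×96500) × (5.618) = 0.460 − 0.025 = 0.435 V.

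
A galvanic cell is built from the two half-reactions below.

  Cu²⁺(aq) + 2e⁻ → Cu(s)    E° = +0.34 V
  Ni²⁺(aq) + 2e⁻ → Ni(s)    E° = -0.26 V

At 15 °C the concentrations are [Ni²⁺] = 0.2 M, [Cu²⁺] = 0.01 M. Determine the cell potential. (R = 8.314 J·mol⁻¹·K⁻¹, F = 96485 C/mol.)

The Cu²⁺/Cu couple has the higher reduction potential and acts as the cathode, so E°_cell = +0.34 − (-0.26) = 0.60 V.
Balancing electrons gives n = 2; the reaction quotient is Q = [Ni²⁺]/[Cu²⁺] = 20.0.
E = E° − (RT/nF) ln Q = 0.60 − (8.314×288)/(2×96485) × (2.996) = 0.600 − 0.037 = 0.563 V.

0.563 V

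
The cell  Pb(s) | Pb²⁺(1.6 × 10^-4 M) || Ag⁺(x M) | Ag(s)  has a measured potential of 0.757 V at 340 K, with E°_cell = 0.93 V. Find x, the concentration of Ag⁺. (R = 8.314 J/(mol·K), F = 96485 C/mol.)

3.4 × 10^-5 M

From the Nernst equation, ln Q = nF(E° − E)/RT = 2×96485×(0.93 − 0.757)/(8.314×340) = 11.810, so Q = 1.35 × 10^5.
With Q = [Pb²⁺]/[Ag⁺]^2 and the known concentrations, [Ag⁺]^2 in the denominator gives [Ag⁺] = 3.4 × 10^-5 M.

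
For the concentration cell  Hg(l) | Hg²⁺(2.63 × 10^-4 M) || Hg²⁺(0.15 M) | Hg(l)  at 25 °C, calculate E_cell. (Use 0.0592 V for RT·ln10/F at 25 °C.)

0.082 V

Both half-cells are Hg²⁺/Hg, so E°_cell = 0. The concentrated side is the cathode; the cell reaction moves Hg²⁺ from high to low concentration with n = 2.
Q = [Hg²⁺]_dilute/[Hg²⁺]_conc = 2.63 × 10^-4/0.15 = 0.00175.
E = 0 − (0.0592/2) log Q = −(0.0592/2)(-2.756) = 0.0816 V.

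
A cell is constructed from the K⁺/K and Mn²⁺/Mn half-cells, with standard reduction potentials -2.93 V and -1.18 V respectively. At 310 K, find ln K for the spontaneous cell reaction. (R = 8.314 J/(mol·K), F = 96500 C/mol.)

ln K = 131.0

E°_cell = -1.18 − (-2.93) = 1.75 V, with n = 2 electrons transferred.
At equilibrium E = 0, so the Nernst equation gives ln K = nFE°/RT = (2)(96500)(1.75)/((8.314)(310)) = 131.05.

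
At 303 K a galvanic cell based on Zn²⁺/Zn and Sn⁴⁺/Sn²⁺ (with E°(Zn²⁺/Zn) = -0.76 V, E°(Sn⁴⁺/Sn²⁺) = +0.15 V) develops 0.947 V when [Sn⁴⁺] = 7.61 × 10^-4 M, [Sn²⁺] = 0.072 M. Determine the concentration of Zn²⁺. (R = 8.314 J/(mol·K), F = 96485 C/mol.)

From the Nernst equation, ln Q = nF(E° − E)/RT = 2×96485×(0.91 − 0.947)/(8.314×303) = -2.834, so Q = 0.0588.
With Q = [Zn²⁺]·[Sn²⁺]/[Sn⁴⁺] and the known concentrations, [Zn²⁺] in the numerator gives [Zn²⁺] = 6.2 × 10^-4 M.

6.2 × 10^-4 M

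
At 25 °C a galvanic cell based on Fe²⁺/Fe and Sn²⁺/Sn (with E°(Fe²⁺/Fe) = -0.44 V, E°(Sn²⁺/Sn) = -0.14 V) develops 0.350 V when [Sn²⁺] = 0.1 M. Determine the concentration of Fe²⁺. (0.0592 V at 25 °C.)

From the Nernst equation, log Q = n(E° − E)/0.0592 = 2(0.30 − 0.350)/0.0592 = -1.689, so Q = 0.0205.
With Q = [Fe²⁺]/[Sn²⁺] and the known concentrations, [Fe²⁺] in the numerator gives [Fe²⁺] = 0.002 M.

0.002 M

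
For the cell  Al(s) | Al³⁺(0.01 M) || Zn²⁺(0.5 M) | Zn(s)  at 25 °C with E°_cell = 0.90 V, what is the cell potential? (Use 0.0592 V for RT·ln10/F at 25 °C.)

Balancing electrons gives n = 6; the reaction quotient is Q = [Al³⁺]^2/[Zn²⁺]^3 = 8 × 10^-4.
At 25 °C, E = E° − (0.0592/n) log Q = 0.90 − (0.0592/6)(-3.097) = 0.900 + 0.031 = 0.931 V.

0.931 V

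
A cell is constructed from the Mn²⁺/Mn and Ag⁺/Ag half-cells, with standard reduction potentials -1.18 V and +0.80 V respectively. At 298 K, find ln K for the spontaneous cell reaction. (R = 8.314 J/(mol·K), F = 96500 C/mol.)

E°_cell = +0.80 − (-1.18) = 1.98 V, with n = 2 electrons transferred.
At equilibrium E = 0, so the Nernst equation gives ln K = nFE°/RT = (2)(96500)(1.98)/((8.314)(298)) = 154.24.

ln K = 154.2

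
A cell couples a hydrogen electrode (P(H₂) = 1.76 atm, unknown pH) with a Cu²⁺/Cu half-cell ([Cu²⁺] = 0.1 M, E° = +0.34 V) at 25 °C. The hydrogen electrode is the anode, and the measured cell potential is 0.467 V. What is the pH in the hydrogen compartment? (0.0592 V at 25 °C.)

E°_cell = 0.34 V and n = 2.
log Q = n(E° − E)/0.0592 = 2×(0.34 − 0.467)/0.0592 = -4.291.
With Q = [H⁺]^2 / ([Cu²⁺]·P(H₂)), solving for [H⁺] gives log[H⁺] = -2.523, so pH = 2.52.

pH = 2.52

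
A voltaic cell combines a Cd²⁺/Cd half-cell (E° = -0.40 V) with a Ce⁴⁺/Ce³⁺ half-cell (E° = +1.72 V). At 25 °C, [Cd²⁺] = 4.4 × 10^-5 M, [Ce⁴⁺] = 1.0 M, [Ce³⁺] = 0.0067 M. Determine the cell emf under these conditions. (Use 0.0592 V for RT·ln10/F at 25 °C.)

2.38 V

The Ce⁴⁺/Ce³⁺ couple has the higher reduction potential and acts as the cathode, so E°_cell = +1.72 − (-0.40) = 2.12 V.
Balancing electrons gives n = 2; the reaction quotient is Q = [Cd²⁺]·[Ce³⁺]^2/[Ce⁴⁺]^2 = 1.98 × 10^-9.
At 25 °C, E = E° − (0.0592/n) log Q = 2.12 − (0.0592/2)(-8.704) = 2.120 + 0.258 = 2.378 V.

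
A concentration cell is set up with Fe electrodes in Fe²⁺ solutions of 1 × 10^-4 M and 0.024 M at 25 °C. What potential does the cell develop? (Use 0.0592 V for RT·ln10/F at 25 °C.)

0.070 V

Both half-cells are Fe²⁺/Fe, so E°_cell = 0. The concentrated side is the cathode; the cell reaction moves Fe²⁺ from high to low concentration with n = 2.
Q = [Fe²⁺]_dilute/[Fe²⁺]_conc = 1 × 10^-4/0.024 = 0.00417.
E = 0 − (0.0592/2) log Q = −(0.0592/2)(-2.380) = 0.0704 V.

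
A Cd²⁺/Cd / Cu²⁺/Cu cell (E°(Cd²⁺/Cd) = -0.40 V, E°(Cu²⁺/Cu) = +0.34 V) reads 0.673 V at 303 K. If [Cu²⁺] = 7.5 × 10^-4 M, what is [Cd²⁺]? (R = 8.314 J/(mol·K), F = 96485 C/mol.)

From the Nernst equation, ln Q = nF(E° − E)/RT = 2×96485×(0.74 − 0.673)/(8.314×303) = 5.132, so Q = 169.
With Q = [Cd²⁺]/[Cu²⁺] and the known concentrations, [Cd²⁺] in the numerator gives [Cd²⁺] = 0.13 M.

0.13 M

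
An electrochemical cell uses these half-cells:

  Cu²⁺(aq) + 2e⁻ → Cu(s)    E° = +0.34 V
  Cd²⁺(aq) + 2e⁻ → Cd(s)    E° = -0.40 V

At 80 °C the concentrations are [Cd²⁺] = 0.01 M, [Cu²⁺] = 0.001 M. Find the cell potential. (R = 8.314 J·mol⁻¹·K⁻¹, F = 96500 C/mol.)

The Cu²⁺/Cu couple has the higher reduction potential and acts as the cathode, so E°_cell = +0.34 − (-0.40) = 0.74 V.
Balancing electrons gives n = 2; the reaction quotient is Q = [Cd²⁺]/[Cu²⁺] = 10.0.
E = E° − (RT/nF) ln Q = 0.74 − (8.314×353)/(2×96500) × (2.303) = 0.740 − 0.035 = 0.705 V.

0.705 V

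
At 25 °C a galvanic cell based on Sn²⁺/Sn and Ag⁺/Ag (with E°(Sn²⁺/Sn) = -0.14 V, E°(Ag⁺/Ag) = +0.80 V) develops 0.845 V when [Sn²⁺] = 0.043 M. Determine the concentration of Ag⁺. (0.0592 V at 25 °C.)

From the Nernst equation, log Q = n(E° − E)/0.0592 = 2(0.94 − 0.845)/0.0592 = 3.209, so Q = 1620.
With Q = [Sn²⁺]/[Ag⁺]^2 and the known concentrations, [Ag⁺]^2 in the denominator gives [Ag⁺] = 0.0052 M.

0.0052 M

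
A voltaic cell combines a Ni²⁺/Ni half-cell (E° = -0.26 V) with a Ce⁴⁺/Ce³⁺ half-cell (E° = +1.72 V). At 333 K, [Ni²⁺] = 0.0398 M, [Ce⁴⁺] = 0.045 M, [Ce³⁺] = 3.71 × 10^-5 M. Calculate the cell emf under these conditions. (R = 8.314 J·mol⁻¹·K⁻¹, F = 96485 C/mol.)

The Ce⁴⁺/Ce³⁺ couple has the higher reduction potential and acts as the cathode, so E°_cell = +1.72 − (-0.26) = 1.98 V.
Balancing electrons gives n = 2; the reaction quotient is Q = [Ni²⁺]·[Ce³⁺]^2/[Ce⁴⁺]^2 = 2.71 × 10^-8.
E = E° − (RT/nF) ln Q = 1.98 − (8.314×333)/(2×96485) × (-17.425) = 1.980 + 0.250 = 2.230 V.

2.23 V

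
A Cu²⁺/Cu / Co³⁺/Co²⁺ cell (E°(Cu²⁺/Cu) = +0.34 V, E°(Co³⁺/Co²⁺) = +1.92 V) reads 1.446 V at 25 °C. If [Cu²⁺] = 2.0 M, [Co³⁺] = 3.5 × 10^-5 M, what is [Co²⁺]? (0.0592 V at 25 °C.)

From the Nernst equation, log Q = n(E° − E)/0.0592 = 2(1.58 − 1.446)/0.0592 = 4.527, so Q = 3.37 × 10^4.
With Q = [Cu²⁺]·[Co²⁺]^2/[Co³⁺]^2 and the known concentrations, [Co²⁺]^2 in the numerator gives [Co²⁺] = 0.0045 M.

0.0045 M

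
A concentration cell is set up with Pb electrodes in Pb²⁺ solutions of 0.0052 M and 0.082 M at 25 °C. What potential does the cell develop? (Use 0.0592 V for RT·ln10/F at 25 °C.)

Both half-cells are Pb²⁺/Pb, so E°_cell = 0. The concentrated side is the cathode; the cell reaction moves Pb²⁺ from high to low concentration with n = 2.
Q = [Pb²⁺]_dilute/[Pb²⁺]_conc = 0.0052/0.082 = 0.0634.
E = 0 − (0.0592/2) log Q = −(0.0592/2)(-1.198) = 0.0355 V.

0.035 V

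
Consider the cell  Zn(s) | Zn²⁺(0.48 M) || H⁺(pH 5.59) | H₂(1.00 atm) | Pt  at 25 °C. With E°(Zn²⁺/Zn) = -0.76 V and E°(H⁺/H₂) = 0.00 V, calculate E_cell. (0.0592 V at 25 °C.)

The hydrogen couple is the cathode, so E°_cell = 0.76 V; n = 2.
[H⁺] = 10^(−5.59) = 2.6 × 10^-6 M, and Q = [Zn²⁺]·P(H₂) / [H⁺]^2 = 7.27 × 10^10.
E = E° − (0.0592/2) log Q = 0.76 − (0.0592/2)(10.861) = 0.439 V.

0.44 V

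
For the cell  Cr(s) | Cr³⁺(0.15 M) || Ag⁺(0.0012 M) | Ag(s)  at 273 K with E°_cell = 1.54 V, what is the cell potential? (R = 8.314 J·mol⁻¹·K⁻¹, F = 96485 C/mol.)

1.40 V

Balancing electrons gives n = 3; the reaction quotient is Q = [Cr³⁺]/[Ag⁺]^3 = 8.68 × 10^7.
E = E° − (RT/nF) ln Q = 1.54 − (8.314×273)/(3×96485) × (18.279) = 1.540 − 0.143 = 1.397 V.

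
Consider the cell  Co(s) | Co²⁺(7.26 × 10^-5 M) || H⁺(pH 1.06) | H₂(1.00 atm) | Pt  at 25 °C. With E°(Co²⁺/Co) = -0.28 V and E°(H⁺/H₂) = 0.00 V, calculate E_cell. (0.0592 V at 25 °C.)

The hydrogen couple is the cathode, so E°_cell = 0.28 V; n = 2.
[H⁺] = 10^(−1.06) = 0.087 M, and Q = [Co²⁺]·P(H₂) / [H⁺]^2 = 0.00957.
E = E° − (0.0592/2) log Q = 0.28 − (0.0592/2)(-2.019) = 0.340 V.

0.34 V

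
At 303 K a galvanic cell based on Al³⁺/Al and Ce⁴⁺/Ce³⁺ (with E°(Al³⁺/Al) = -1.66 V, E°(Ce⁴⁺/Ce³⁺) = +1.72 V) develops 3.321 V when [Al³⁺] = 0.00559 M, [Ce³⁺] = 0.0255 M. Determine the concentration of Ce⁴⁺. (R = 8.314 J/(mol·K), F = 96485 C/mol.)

From the Nernst equation, ln Q = nF(E° − E)/RT = 3×96485×(3.38 − 3.321)/(8.314×303) = 6.779, so Q = 879.
With Q = [Al³⁺]·[Ce³⁺]^3/[Ce⁴⁺]^3 and the known concentrations, [Ce⁴⁺]^3 in the denominator gives [Ce⁴⁺] = 4.7 × 10^-4 M.

4.7 × 10^-4 M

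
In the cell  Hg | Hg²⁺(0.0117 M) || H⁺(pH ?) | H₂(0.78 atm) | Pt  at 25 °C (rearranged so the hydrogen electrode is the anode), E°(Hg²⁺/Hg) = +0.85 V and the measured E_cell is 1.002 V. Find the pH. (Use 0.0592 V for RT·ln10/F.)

pH = 3.59

E°_cell = 0.85 V and n = 2.
log Q = n(E° − E)/0.0592 = 2×(0.85 − 1.002)/0.0592 = -5.135.
With Q = [H⁺]^2 / ([Hg²⁺]·P(H₂)), solving for [H⁺] gives log[H⁺] = -3.587, so pH = 3.59.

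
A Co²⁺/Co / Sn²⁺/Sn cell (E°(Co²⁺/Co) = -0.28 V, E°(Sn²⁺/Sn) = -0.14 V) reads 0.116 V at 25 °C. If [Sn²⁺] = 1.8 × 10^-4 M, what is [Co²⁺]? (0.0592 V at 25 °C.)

0.0012 M

From the Nernst equation, log Q = n(E° − E)/0.0592 = 2(0.14 − 0.116)/0.0592 = 0.811, so Q = 6.47.
With Q = [Co²⁺]/[Sn²⁺] and the known concentrations, [Co²⁺] in the numerator gives [Co²⁺] = 0.0012 M.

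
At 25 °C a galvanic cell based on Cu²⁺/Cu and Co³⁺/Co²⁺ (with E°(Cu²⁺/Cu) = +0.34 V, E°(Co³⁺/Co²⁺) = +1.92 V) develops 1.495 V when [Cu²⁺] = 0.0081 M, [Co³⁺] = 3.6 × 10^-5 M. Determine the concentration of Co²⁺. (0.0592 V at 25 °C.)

From the Nernst equation, log Q = n(E° − E)/0.0592 = 2(1.58 − 1.495)/0.0592 = 2.872, so Q = 744.
With Q = [Cu²⁺]·[Co²⁺]^2/[Co³⁺]^2 and the known concentrations, [Co²⁺]^2 in the numerator gives [Co²⁺] = 0.011 M.

0.011 M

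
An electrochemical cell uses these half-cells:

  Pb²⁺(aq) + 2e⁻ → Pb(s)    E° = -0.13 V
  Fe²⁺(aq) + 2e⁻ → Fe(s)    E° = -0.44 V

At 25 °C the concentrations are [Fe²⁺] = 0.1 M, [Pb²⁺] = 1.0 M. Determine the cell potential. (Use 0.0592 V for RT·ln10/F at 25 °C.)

0.340 V

The Pb²⁺/Pb couple has the higher reduction potential and acts as the cathode, so E°_cell = -0.13 − (-0.44) = 0.31 V.
Balancing electrons gives n = 2; the reaction quotient is Q = [Fe²⁺]/[Pb²⁺] = 0.100.
At 25 °C, E = E° − (0.0592/n) log Q = 0.31 − (0.0592/2)(-1.000) = 0.310 + 0.030 = 0.340 V.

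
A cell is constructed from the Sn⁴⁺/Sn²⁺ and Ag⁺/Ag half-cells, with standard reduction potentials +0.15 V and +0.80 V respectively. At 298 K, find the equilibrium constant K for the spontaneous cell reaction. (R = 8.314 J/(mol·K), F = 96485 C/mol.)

9.7 × 10^21

E°_cell = +0.80 − (+0.15) = 0.65 V, with n = 2 electrons transferred.
At equilibrium E = 0, so the Nernst equation gives ln K = nFE°/RT = (2)(96485)(0.65)/((8.314)(298)) = 50.63.
K = e^50.63 = 9.7 × 10^21.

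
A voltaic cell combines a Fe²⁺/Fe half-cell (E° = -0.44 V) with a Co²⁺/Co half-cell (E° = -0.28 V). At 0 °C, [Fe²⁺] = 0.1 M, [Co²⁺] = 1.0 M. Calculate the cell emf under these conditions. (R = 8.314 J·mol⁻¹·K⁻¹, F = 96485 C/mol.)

0.187 V

The Co²⁺/Co couple has the higher reduction potential and acts as the cathode, so E°_cell = -0.28 − (-0.44) = 0.16 V.
Balancing electrons gives n = 2; the reaction quotient is Q = [Fe²⁺]/[Co²⁺] = 0.100.
E = E° − (RT/nF) ln Q = 0.16 − (8.314×273)/(2×96485) × (-2.303) = 0.160 + 0.027 = 0.187 V.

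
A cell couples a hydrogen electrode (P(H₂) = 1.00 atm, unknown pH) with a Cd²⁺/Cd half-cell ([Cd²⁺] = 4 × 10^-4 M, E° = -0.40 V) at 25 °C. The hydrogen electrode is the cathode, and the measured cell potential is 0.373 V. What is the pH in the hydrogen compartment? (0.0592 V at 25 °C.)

E°_cell = 0.40 V and n = 2.
log Q = n(E° − E)/0.0592 = 2×(0.40 − 0.373)/0.0592 = 0.912.
With Q = [Cd²⁺]·P(H₂) / [H⁺]^2, solving for [H⁺] gives log[H⁺] = -2.155, so pH = 2.16.

pH = 2.16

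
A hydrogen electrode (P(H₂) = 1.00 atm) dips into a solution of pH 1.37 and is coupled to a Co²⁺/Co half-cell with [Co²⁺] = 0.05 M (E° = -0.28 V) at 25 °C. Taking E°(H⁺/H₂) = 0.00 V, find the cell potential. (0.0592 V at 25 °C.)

0.24 V

The hydrogen couple is the cathode, so E°_cell = 0.28 V; n = 2.
[H⁺] = 10^(−1.37) = 0.043 M, and Q = [Co²⁺]·P(H₂) / [H⁺]^2 = 27.5.
E = E° − (0.0592/2) log Q = 0.28 − (0.0592/2)(1.439) = 0.237 V.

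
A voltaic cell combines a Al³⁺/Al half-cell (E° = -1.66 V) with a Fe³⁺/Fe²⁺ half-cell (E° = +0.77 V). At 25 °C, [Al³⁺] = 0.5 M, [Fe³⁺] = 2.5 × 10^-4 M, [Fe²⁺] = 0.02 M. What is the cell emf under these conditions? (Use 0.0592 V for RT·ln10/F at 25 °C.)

The Fe³⁺/Fe²⁺ couple has the higher reduction potential and acts as the cathode, so E°_cell = +0.77 − (-1.66) = 2.43 V.
Balancing electrons gives n = 3; the reaction quotient is Q = [Al³⁺]·[Fe²⁺]^3/[Fe³⁺]^3 = 2.56 × 10^5.
At 25 °C, E = E° − (0.0592/n) log Q = 2.43 − (0.0592/3)(5.408) = 2.430 − 0.107 = 2.323 V.

2.32 V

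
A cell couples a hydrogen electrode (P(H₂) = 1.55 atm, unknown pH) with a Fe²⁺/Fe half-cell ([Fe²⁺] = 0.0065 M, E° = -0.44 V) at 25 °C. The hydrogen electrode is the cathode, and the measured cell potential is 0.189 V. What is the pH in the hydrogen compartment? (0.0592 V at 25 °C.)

E°_cell = 0.44 V and n = 2.
log Q = n(E° − E)/0.0592 = 2×(0.44 − 0.189)/0.0592 = 8.480.
With Q = [Fe²⁺]·P(H₂) / [H⁺]^2, solving for [H⁺] gives log[H⁺] = -5.238, so pH = 5.24.

pH = 5.24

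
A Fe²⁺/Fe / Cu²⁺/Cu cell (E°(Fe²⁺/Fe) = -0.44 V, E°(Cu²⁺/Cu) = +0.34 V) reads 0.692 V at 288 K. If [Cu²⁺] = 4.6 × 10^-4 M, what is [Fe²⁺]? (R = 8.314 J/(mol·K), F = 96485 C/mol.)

0.55 M

From the Nernst equation, ln Q = nF(E° − E)/RT = 2×96485×(0.78 − 0.692)/(8.314×288) = 7.092, so Q = 1200.
With Q = [Fe²⁺]/[Cu²⁺] and the known concentrations, [Fe²⁺] in the numerator gives [Fe²⁺] = 0.55 M.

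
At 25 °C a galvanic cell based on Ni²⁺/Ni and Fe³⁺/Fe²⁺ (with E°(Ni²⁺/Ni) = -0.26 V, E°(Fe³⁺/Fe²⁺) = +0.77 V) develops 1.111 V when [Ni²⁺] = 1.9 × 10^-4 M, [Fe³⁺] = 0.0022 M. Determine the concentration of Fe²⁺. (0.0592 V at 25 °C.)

0.0068 M

From the Nernst equation, log Q = n(E° − E)/0.0592 = 2(1.03 − 1.111)/0.0592 = -2.736, so Q = 0.00183.
With Q = [Ni²⁺]·[Fe²⁺]^2/[Fe³⁺]^2 and the known concentrations, [Fe²⁺]^2 in the numerator gives [Fe²⁺] = 0.0068 M.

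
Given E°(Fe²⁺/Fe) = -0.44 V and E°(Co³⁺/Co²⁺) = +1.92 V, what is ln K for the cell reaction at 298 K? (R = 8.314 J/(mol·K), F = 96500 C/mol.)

E°_cell = +1.92 − (-0.44) = 2.36 V, with n = 2 electrons transferred.
At equilibrium E = 0, so the Nernst equation gives ln K = nFE°/RT = (2)(96500)(2.36)/((8.314)(298)) = 183.84.

ln K = 183.8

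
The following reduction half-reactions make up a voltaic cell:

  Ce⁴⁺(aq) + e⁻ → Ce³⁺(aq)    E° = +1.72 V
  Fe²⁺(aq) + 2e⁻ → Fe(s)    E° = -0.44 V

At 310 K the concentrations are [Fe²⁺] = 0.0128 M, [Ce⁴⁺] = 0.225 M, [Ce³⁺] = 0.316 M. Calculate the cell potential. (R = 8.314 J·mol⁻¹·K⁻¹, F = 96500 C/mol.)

The Ce⁴⁺/Ce³⁺ couple has the higher reduction potential and acts as the cathode, so E°_cell = +1.72 − (-0.44) = 2.16 V.
Balancing electrons gives n = 2; the reaction quotient is Q = [Fe²⁺]·[Ce³⁺]^2/[Ce⁴⁺]^2 = 0.0252.
E = E° − (RT/nF) ln Q = 2.16 − (8.314×310)/(2×96500) × (-3.679) = 2.160 + 0.049 = 2.209 V.

2.21 V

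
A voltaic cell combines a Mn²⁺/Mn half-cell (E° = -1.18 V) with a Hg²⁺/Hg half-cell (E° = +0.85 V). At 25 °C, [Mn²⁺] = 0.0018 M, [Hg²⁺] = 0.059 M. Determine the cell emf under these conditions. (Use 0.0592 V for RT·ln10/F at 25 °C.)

The Hg²⁺/Hg couple has the higher reduction potential and acts as the cathode, so E°_cell = +0.85 − (-1.18) = 2.03 V.
Balancing electrons gives n = 2; the reaction quotient is Q = [Mn²⁺]/[Hg²⁺] = 0.0305.
At 25 °C, E = E° − (0.0592/n) log Q = 2.03 − (0.0592/2)(-1.516) = 2.030 + 0.045 = 2.075 V.

2.07 V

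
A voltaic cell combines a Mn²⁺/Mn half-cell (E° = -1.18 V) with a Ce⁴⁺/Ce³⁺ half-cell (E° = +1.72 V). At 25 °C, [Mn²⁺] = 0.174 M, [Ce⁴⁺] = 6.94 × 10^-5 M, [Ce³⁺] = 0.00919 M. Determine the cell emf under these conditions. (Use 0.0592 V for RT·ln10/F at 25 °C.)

The Ce⁴⁺/Ce³⁺ couple has the higher reduction potential and acts as the cathode, so E°_cell = +1.72 − (-1.18) = 2.90 V.
Balancing electrons gives n = 2; the reaction quotient is Q = [Mn²⁺]·[Ce³⁺]^2/[Ce⁴⁺]^2 = 3050.
At 25 °C, E = E° − (0.0592/n) log Q = 2.90 − (0.0592/2)(3.484) = 2.900 − 0.103 = 2.797 V.

2.80 V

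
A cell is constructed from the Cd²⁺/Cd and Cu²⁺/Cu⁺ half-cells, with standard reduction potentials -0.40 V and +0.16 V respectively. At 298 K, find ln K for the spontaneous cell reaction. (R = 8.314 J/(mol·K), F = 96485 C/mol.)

E°_cell = +0.16 − (-0.40) = 0.56 V, with n = 2 electrons transferred.
At equilibrium E = 0, so the Nernst equation gives ln K = nFE°/RT = (2)(96485)(0.56)/((8.314)(298)) = 43.62.

ln K = 43.6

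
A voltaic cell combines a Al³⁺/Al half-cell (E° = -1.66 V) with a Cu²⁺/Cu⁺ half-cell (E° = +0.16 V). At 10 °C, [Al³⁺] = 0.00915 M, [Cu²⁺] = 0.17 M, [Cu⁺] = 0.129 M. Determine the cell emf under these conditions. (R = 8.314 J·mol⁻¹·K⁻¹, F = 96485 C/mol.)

The Cu²⁺/Cu⁺ couple has the higher reduction potential and acts as the cathode, so E°_cell = +0.16 − (-1.66) = 1.82 V.
Balancing electrons gives n = 3; the reaction quotient is Q = [Al³⁺]·[Cu⁺]^3/[Cu²⁺]^3 = 0.00400.
E = E° − (RT/nF) ln Q = 1.82 − (8.314×283)/(3×96485) × (-5.522) = 1.820 + 0.045 = 1.865 V.

1.86 V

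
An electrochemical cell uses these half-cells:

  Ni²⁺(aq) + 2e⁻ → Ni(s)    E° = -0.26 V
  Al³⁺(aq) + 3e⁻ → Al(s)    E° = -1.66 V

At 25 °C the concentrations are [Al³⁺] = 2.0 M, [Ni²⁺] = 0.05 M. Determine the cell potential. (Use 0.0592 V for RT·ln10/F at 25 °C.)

1.36 V

The Ni²⁺/Ni couple has the higher reduction potential and acts as the cathode, so E°_cell = -0.26 − (-1.66) = 1.40 V.
Balancing electrons gives n = 6; the reaction quotient is Q = [Al³⁺]^2/[Ni²⁺]^3 = 3.2 × 10^4.
At 25 °C, E = E° − (0.0592/n) log Q = 1.40 − (0.0592/6)(4.505) = 1.400 − 0.044 = 1.356 V.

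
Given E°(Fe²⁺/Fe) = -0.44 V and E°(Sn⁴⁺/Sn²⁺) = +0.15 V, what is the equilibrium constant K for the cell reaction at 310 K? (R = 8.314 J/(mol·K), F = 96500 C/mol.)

1.5 × 10^19

E°_cell = +0.15 − (-0.44) = 0.59 V, with n = 2 electrons transferred.
At equilibrium E = 0, so the Nernst equation gives ln K = nFE°/RT = (2)(96500)(0.59)/((8.314)(310)) = 44.18.
K = e^44.18 = 1.5 × 10^19.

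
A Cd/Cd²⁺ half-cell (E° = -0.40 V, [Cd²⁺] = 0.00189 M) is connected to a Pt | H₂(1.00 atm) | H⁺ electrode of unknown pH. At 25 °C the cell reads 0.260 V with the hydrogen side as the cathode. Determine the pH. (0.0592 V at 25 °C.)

pH = 3.73

E°_cell = 0.40 V and n = 2.
log Q = n(E° − E)/0.0592 = 2×(0.40 − 0.260)/0.0592 = 4.730.
With Q = [Cd²⁺]·P(H₂) / [H⁺]^2, solving for [H⁺] gives log[H⁺] = -3.727, so pH = 3.73.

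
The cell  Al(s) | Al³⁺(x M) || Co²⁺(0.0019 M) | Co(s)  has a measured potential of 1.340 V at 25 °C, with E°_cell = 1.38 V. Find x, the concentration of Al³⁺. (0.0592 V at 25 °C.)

From the Nernst equation, log Q = n(E° − E)/0.0592 = 6(1.38 − 1.340)/0.0592 = 4.054, so Q = 1.13 × 10^4.
With Q = [Al³⁺]^2/[Co²⁺]^3 and the known concentrations, [Al³⁺]^2 in the numerator gives [Al³⁺] = 0.0088 M.

0.0088 M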